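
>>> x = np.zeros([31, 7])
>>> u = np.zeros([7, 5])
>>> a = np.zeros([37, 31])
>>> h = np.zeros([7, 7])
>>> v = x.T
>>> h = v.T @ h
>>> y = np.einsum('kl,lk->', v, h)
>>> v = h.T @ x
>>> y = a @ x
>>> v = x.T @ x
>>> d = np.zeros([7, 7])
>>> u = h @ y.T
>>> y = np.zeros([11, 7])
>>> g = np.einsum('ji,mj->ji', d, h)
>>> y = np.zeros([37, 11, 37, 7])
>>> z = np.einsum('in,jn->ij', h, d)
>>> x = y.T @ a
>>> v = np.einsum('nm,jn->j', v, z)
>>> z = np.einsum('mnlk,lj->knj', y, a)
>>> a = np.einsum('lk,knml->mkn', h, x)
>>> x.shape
(7, 37, 11, 31)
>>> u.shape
(31, 37)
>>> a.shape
(11, 7, 37)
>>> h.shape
(31, 7)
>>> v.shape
(31,)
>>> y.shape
(37, 11, 37, 7)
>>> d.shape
(7, 7)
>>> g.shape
(7, 7)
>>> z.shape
(7, 11, 31)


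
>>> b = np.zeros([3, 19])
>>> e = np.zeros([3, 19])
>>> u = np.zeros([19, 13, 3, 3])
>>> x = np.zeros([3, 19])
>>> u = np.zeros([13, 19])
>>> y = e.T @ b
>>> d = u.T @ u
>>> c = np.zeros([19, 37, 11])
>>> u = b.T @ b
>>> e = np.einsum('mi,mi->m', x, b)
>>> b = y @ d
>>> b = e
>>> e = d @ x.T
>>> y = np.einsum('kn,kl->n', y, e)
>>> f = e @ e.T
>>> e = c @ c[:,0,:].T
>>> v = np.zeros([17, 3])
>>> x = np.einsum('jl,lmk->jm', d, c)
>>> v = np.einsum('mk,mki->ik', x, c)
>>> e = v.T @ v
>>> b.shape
(3,)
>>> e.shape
(37, 37)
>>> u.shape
(19, 19)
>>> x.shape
(19, 37)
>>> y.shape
(19,)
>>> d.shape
(19, 19)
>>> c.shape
(19, 37, 11)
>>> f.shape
(19, 19)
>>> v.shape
(11, 37)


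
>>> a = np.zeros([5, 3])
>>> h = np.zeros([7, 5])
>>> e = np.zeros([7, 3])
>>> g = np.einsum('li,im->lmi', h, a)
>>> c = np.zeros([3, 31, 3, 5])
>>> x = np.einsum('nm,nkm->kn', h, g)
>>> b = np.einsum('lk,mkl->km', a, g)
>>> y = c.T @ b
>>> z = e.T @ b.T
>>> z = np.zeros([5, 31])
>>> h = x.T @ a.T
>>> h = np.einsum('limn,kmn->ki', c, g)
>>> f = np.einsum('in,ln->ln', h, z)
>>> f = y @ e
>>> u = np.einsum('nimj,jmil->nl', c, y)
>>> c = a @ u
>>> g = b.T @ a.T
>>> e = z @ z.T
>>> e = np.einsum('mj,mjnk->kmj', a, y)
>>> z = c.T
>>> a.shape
(5, 3)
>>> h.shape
(7, 31)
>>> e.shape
(7, 5, 3)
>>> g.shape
(7, 5)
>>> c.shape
(5, 7)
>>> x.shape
(3, 7)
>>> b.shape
(3, 7)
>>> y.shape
(5, 3, 31, 7)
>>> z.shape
(7, 5)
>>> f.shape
(5, 3, 31, 3)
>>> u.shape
(3, 7)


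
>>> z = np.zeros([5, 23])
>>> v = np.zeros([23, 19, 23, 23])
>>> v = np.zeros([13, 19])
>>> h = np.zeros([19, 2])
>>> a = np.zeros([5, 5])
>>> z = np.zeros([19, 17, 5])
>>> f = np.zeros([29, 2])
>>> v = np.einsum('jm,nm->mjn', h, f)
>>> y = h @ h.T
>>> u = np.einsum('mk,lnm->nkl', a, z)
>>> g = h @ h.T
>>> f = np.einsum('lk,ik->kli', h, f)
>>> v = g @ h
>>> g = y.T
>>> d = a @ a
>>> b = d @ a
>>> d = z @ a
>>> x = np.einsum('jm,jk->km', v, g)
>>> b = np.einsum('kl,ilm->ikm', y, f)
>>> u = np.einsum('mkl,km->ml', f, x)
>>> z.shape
(19, 17, 5)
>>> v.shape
(19, 2)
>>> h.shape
(19, 2)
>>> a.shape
(5, 5)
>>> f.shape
(2, 19, 29)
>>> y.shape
(19, 19)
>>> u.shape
(2, 29)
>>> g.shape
(19, 19)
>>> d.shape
(19, 17, 5)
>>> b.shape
(2, 19, 29)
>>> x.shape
(19, 2)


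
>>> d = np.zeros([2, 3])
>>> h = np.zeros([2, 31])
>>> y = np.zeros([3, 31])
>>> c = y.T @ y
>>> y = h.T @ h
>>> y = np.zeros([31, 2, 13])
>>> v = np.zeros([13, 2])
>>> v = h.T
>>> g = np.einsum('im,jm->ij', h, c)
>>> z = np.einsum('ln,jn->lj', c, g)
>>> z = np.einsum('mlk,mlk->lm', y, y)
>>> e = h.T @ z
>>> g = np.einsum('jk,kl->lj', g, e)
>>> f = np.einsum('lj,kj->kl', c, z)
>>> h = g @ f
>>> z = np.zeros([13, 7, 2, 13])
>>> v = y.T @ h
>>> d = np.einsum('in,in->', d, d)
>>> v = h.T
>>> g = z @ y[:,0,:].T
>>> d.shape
()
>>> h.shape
(31, 31)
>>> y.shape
(31, 2, 13)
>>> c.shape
(31, 31)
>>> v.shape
(31, 31)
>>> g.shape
(13, 7, 2, 31)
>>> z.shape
(13, 7, 2, 13)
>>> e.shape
(31, 31)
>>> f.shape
(2, 31)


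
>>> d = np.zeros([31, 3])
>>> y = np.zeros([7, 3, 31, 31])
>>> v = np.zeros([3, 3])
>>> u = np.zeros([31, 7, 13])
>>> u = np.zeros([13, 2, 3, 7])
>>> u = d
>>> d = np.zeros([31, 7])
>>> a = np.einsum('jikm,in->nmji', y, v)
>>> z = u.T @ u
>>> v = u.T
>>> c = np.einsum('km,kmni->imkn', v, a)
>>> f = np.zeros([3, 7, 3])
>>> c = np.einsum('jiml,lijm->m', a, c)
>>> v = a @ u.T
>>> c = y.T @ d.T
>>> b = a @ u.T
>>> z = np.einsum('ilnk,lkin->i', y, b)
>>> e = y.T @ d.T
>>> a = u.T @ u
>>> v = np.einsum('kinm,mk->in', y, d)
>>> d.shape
(31, 7)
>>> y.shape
(7, 3, 31, 31)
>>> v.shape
(3, 31)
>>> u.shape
(31, 3)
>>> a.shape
(3, 3)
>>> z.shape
(7,)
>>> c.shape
(31, 31, 3, 31)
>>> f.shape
(3, 7, 3)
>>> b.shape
(3, 31, 7, 31)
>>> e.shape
(31, 31, 3, 31)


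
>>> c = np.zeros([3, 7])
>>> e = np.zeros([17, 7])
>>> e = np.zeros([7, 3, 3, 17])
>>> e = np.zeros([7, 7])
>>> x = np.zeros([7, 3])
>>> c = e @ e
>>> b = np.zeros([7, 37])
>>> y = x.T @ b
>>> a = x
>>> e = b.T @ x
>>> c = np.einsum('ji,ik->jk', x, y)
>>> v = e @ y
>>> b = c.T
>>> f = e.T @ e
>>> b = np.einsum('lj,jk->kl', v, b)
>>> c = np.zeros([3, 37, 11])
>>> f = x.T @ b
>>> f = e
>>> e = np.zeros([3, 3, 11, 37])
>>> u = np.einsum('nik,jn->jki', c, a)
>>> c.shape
(3, 37, 11)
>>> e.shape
(3, 3, 11, 37)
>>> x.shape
(7, 3)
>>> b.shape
(7, 37)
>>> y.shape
(3, 37)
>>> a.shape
(7, 3)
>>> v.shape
(37, 37)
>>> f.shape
(37, 3)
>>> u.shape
(7, 11, 37)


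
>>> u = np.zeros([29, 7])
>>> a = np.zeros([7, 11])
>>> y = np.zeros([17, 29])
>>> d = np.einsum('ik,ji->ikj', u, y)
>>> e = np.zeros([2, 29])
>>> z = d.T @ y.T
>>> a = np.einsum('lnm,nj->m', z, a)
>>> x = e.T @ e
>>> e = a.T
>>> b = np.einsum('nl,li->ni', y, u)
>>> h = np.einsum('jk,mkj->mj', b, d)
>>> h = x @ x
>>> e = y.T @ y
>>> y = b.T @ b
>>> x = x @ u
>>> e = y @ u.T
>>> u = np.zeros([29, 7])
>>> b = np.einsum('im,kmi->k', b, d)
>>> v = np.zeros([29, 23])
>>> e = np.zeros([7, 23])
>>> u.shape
(29, 7)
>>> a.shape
(17,)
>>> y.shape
(7, 7)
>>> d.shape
(29, 7, 17)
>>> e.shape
(7, 23)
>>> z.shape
(17, 7, 17)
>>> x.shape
(29, 7)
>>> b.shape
(29,)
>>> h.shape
(29, 29)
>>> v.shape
(29, 23)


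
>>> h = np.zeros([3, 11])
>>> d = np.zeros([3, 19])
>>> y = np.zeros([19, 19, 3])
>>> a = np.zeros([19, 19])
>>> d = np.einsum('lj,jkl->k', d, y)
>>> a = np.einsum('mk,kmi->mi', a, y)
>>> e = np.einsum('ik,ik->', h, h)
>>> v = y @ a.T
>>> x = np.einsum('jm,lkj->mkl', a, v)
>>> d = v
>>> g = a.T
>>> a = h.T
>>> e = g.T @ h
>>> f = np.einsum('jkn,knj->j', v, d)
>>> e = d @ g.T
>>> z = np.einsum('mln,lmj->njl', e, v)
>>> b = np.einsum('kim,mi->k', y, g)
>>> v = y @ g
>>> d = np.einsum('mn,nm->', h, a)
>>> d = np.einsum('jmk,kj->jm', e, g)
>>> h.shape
(3, 11)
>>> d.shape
(19, 19)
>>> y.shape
(19, 19, 3)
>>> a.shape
(11, 3)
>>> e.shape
(19, 19, 3)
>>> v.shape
(19, 19, 19)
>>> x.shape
(3, 19, 19)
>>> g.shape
(3, 19)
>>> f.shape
(19,)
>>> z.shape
(3, 19, 19)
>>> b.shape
(19,)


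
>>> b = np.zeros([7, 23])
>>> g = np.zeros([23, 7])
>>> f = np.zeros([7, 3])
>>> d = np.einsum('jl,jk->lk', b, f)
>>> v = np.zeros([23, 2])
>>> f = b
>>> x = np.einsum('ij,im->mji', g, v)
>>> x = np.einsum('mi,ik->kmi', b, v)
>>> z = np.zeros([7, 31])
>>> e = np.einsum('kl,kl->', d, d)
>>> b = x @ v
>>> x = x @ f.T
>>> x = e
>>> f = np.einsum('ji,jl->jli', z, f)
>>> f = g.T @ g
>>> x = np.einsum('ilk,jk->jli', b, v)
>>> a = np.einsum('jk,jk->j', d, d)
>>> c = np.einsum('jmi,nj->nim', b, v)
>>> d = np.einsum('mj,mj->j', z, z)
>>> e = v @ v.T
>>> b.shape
(2, 7, 2)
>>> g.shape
(23, 7)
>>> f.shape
(7, 7)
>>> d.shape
(31,)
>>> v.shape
(23, 2)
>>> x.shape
(23, 7, 2)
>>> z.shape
(7, 31)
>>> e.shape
(23, 23)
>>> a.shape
(23,)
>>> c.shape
(23, 2, 7)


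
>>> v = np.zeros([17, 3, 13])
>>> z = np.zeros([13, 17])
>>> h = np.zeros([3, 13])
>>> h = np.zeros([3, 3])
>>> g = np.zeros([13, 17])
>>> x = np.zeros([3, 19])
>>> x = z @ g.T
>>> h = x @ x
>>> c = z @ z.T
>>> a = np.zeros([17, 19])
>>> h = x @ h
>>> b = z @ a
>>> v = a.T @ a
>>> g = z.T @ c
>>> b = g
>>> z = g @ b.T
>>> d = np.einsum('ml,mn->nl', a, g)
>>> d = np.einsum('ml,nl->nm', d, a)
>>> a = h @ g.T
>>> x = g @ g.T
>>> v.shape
(19, 19)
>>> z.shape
(17, 17)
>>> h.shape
(13, 13)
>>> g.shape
(17, 13)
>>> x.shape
(17, 17)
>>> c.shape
(13, 13)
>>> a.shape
(13, 17)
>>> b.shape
(17, 13)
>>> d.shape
(17, 13)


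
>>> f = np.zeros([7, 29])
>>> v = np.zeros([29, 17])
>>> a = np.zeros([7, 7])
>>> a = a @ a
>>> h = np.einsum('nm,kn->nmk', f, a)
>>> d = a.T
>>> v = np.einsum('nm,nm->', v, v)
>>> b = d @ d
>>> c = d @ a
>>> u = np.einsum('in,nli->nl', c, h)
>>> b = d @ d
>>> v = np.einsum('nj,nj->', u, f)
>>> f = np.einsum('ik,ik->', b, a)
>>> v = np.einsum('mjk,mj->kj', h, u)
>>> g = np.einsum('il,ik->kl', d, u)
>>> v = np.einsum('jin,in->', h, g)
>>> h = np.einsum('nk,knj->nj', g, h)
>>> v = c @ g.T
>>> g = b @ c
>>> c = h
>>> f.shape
()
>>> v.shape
(7, 29)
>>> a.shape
(7, 7)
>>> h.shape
(29, 7)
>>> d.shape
(7, 7)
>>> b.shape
(7, 7)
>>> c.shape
(29, 7)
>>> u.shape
(7, 29)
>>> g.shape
(7, 7)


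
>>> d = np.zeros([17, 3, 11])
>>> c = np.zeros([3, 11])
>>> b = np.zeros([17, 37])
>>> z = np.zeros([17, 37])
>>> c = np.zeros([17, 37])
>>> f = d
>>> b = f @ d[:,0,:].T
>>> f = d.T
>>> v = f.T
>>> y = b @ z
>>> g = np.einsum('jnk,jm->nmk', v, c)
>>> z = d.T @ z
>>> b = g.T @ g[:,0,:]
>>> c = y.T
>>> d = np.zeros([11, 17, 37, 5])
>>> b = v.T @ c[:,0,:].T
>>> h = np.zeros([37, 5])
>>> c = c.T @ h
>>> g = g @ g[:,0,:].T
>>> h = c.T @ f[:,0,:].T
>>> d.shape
(11, 17, 37, 5)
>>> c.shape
(17, 3, 5)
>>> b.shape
(11, 3, 37)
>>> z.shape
(11, 3, 37)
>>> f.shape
(11, 3, 17)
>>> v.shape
(17, 3, 11)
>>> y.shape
(17, 3, 37)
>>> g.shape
(3, 37, 3)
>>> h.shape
(5, 3, 11)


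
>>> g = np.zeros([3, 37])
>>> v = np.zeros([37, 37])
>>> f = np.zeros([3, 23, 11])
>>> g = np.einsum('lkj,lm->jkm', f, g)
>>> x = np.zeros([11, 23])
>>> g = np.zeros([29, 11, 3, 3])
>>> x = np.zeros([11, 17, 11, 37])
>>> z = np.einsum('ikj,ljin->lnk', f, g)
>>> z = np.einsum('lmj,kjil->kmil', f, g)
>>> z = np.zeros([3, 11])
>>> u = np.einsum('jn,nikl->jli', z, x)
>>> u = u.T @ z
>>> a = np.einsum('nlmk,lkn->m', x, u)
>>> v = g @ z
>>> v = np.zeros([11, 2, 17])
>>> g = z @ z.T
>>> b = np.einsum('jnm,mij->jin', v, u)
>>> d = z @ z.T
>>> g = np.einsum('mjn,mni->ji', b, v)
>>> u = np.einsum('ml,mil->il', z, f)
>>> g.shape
(37, 17)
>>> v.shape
(11, 2, 17)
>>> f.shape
(3, 23, 11)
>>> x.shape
(11, 17, 11, 37)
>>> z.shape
(3, 11)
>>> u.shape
(23, 11)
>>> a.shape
(11,)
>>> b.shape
(11, 37, 2)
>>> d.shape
(3, 3)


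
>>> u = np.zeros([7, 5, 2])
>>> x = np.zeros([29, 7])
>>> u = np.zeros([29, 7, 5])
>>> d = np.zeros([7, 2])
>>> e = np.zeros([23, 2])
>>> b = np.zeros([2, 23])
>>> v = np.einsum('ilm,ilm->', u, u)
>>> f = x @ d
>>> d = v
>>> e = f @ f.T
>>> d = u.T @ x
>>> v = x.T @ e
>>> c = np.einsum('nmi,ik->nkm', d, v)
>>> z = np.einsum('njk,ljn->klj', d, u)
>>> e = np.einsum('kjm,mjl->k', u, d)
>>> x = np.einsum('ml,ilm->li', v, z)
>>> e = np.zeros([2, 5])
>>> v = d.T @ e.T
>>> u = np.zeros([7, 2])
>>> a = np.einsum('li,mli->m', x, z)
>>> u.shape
(7, 2)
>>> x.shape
(29, 7)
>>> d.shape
(5, 7, 7)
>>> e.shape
(2, 5)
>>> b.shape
(2, 23)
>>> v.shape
(7, 7, 2)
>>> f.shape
(29, 2)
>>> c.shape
(5, 29, 7)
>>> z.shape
(7, 29, 7)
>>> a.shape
(7,)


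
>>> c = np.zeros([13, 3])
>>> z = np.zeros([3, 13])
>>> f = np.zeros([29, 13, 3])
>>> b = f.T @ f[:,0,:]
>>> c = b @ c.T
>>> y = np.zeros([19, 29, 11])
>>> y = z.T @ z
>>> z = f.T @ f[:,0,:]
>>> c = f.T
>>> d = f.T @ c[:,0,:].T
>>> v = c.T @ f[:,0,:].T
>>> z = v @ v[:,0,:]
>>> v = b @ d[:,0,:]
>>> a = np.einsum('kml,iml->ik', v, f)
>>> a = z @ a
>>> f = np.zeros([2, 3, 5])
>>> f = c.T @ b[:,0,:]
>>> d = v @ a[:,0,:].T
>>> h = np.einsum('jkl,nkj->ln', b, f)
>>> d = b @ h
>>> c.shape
(3, 13, 29)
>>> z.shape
(29, 13, 29)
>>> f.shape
(29, 13, 3)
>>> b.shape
(3, 13, 3)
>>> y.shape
(13, 13)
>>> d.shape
(3, 13, 29)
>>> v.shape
(3, 13, 3)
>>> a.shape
(29, 13, 3)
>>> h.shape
(3, 29)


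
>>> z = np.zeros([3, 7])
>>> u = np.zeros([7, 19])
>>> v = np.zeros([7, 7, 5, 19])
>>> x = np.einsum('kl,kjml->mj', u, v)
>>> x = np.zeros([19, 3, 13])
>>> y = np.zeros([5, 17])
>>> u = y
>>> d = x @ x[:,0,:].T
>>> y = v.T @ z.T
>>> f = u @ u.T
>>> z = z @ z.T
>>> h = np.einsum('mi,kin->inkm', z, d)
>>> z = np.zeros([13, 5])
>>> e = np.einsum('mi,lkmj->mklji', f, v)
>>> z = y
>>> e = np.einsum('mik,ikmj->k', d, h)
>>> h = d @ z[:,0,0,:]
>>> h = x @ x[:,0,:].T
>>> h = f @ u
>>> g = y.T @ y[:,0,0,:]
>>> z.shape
(19, 5, 7, 3)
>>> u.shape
(5, 17)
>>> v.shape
(7, 7, 5, 19)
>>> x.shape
(19, 3, 13)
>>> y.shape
(19, 5, 7, 3)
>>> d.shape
(19, 3, 19)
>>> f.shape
(5, 5)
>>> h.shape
(5, 17)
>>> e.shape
(19,)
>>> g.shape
(3, 7, 5, 3)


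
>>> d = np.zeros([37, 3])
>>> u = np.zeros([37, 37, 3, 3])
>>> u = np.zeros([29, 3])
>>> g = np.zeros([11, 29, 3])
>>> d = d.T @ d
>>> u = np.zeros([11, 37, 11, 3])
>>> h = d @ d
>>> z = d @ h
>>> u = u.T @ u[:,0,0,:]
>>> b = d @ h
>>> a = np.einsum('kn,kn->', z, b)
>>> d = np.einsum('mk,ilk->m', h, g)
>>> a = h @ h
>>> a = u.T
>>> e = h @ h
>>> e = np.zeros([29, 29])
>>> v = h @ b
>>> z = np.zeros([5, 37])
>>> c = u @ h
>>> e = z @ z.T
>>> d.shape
(3,)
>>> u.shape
(3, 11, 37, 3)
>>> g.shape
(11, 29, 3)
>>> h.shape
(3, 3)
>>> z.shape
(5, 37)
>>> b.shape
(3, 3)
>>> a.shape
(3, 37, 11, 3)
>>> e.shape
(5, 5)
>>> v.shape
(3, 3)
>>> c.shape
(3, 11, 37, 3)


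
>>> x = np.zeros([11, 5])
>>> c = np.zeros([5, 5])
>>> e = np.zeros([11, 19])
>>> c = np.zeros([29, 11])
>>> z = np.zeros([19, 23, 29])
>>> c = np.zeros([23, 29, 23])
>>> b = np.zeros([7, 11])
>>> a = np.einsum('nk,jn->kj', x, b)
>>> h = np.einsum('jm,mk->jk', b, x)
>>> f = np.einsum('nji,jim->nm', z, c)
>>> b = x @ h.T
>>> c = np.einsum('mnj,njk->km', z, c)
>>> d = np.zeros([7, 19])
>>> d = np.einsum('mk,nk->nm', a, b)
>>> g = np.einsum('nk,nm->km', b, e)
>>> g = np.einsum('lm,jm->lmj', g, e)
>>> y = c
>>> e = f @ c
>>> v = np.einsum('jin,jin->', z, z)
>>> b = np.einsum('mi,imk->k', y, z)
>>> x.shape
(11, 5)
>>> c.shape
(23, 19)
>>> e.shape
(19, 19)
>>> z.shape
(19, 23, 29)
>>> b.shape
(29,)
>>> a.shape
(5, 7)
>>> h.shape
(7, 5)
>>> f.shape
(19, 23)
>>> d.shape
(11, 5)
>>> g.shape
(7, 19, 11)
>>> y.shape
(23, 19)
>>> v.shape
()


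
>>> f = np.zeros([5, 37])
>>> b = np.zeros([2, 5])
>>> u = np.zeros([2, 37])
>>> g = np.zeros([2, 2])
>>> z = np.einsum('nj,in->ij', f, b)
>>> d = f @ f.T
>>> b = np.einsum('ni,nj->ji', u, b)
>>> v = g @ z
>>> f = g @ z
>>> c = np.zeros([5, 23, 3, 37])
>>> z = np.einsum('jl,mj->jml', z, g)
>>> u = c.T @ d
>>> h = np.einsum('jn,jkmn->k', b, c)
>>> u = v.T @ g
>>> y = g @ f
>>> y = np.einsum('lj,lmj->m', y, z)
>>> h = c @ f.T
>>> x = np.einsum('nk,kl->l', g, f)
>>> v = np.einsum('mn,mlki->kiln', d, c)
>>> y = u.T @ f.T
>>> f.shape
(2, 37)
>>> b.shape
(5, 37)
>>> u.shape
(37, 2)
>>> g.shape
(2, 2)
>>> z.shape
(2, 2, 37)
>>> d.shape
(5, 5)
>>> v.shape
(3, 37, 23, 5)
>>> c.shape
(5, 23, 3, 37)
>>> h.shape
(5, 23, 3, 2)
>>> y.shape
(2, 2)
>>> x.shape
(37,)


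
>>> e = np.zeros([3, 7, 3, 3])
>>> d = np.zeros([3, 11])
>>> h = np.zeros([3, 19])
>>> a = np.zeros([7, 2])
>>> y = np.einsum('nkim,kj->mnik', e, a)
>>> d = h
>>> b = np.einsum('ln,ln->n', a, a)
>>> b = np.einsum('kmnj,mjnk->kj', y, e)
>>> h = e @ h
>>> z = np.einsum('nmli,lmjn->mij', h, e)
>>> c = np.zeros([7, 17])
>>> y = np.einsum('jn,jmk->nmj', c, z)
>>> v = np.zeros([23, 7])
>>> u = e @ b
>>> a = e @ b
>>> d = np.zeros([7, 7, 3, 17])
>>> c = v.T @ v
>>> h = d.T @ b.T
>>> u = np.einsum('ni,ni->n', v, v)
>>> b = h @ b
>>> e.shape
(3, 7, 3, 3)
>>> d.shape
(7, 7, 3, 17)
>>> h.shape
(17, 3, 7, 3)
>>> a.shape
(3, 7, 3, 7)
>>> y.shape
(17, 19, 7)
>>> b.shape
(17, 3, 7, 7)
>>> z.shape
(7, 19, 3)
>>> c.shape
(7, 7)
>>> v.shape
(23, 7)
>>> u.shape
(23,)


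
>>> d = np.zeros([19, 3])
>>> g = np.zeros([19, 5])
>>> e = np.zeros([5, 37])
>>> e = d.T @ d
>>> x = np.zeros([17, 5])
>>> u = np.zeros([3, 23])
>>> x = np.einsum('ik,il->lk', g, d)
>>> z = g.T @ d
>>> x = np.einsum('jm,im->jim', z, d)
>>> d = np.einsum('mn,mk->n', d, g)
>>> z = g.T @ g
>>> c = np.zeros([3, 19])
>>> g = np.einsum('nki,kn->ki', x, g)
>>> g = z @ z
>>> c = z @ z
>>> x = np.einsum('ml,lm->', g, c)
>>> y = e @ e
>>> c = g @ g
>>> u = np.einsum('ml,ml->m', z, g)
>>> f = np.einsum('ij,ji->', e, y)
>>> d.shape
(3,)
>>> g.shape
(5, 5)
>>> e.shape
(3, 3)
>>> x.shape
()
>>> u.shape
(5,)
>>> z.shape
(5, 5)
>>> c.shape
(5, 5)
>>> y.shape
(3, 3)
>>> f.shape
()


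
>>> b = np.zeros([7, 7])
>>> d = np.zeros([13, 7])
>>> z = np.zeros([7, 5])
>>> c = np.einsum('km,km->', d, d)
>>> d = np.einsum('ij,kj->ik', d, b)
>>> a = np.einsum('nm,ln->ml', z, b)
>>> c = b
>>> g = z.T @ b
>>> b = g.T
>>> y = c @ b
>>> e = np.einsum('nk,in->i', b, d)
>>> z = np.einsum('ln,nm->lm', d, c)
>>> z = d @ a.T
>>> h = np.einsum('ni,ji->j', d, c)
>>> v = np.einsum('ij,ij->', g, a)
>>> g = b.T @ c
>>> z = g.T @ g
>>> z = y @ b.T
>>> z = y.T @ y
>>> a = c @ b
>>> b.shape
(7, 5)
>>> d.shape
(13, 7)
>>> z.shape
(5, 5)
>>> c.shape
(7, 7)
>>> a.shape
(7, 5)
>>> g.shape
(5, 7)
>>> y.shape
(7, 5)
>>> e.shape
(13,)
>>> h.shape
(7,)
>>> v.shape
()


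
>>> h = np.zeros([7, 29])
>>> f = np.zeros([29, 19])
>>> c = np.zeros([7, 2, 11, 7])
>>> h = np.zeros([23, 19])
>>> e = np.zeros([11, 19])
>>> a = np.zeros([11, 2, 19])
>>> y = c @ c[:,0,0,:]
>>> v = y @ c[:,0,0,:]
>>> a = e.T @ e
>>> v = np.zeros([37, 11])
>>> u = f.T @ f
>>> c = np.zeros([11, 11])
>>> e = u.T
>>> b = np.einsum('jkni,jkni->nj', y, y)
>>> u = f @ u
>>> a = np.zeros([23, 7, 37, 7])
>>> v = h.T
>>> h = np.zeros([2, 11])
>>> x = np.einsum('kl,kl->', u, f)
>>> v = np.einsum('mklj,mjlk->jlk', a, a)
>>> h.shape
(2, 11)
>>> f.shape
(29, 19)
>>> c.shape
(11, 11)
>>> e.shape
(19, 19)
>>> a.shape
(23, 7, 37, 7)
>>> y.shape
(7, 2, 11, 7)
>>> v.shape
(7, 37, 7)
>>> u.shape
(29, 19)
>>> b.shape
(11, 7)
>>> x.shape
()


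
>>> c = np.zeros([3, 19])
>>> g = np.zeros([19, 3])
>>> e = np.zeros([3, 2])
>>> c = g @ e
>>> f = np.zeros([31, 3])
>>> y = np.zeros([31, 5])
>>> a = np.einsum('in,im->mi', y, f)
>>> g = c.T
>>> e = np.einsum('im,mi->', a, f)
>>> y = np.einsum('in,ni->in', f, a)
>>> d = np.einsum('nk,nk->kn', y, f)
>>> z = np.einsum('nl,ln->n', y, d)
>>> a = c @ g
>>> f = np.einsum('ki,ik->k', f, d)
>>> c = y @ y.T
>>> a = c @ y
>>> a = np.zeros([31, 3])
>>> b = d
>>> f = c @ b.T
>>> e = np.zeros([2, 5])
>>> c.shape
(31, 31)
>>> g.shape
(2, 19)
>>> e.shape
(2, 5)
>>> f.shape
(31, 3)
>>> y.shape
(31, 3)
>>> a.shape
(31, 3)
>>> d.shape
(3, 31)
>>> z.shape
(31,)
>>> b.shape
(3, 31)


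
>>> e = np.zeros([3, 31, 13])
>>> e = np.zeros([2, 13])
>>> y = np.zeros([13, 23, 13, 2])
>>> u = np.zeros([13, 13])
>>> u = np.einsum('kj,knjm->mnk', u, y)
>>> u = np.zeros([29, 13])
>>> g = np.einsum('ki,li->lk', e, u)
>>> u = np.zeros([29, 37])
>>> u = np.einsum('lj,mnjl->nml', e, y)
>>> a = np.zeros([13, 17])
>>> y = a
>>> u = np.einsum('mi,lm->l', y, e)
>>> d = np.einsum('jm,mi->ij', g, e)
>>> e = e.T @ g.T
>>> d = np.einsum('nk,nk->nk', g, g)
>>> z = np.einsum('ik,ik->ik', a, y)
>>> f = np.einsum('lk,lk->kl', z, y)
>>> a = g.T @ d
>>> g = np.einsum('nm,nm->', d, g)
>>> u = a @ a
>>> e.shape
(13, 29)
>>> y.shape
(13, 17)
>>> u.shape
(2, 2)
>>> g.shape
()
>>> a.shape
(2, 2)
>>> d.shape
(29, 2)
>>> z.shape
(13, 17)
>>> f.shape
(17, 13)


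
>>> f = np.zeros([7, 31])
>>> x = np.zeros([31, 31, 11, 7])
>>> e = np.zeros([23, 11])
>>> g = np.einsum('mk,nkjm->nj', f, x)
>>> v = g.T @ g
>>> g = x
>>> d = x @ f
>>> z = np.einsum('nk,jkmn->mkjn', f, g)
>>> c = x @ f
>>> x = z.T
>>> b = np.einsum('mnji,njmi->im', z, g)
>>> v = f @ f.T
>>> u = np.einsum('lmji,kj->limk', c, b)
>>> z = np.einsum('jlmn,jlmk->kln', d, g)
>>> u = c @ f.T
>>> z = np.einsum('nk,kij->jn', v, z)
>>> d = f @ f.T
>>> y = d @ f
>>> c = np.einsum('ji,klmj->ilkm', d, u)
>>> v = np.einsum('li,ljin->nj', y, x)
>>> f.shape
(7, 31)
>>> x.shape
(7, 31, 31, 11)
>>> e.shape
(23, 11)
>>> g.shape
(31, 31, 11, 7)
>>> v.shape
(11, 31)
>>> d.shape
(7, 7)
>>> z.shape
(31, 7)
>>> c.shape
(7, 31, 31, 11)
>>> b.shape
(7, 11)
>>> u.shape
(31, 31, 11, 7)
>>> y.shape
(7, 31)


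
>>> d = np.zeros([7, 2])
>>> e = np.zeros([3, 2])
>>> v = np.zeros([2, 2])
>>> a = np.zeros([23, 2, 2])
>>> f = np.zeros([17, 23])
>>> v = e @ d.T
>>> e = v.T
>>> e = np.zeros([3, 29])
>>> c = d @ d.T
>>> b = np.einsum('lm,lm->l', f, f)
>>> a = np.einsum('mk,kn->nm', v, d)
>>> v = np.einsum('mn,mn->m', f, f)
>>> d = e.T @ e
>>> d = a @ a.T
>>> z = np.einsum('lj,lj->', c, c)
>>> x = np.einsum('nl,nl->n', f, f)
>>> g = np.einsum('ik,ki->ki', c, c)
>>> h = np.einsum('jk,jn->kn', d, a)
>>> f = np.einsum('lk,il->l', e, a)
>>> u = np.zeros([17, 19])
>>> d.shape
(2, 2)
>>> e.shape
(3, 29)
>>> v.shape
(17,)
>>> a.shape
(2, 3)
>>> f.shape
(3,)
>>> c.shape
(7, 7)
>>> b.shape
(17,)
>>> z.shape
()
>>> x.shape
(17,)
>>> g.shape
(7, 7)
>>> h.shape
(2, 3)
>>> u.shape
(17, 19)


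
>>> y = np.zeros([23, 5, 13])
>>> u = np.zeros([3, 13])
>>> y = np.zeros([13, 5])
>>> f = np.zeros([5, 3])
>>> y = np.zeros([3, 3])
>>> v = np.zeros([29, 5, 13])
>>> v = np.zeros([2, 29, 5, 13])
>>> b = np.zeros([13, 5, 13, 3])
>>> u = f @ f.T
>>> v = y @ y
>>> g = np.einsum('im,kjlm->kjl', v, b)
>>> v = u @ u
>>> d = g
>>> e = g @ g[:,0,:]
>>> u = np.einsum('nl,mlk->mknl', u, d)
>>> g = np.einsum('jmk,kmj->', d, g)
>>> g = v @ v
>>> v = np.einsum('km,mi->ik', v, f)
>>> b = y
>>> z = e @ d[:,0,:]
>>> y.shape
(3, 3)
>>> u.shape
(13, 13, 5, 5)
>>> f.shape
(5, 3)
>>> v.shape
(3, 5)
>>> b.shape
(3, 3)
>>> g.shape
(5, 5)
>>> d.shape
(13, 5, 13)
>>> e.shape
(13, 5, 13)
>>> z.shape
(13, 5, 13)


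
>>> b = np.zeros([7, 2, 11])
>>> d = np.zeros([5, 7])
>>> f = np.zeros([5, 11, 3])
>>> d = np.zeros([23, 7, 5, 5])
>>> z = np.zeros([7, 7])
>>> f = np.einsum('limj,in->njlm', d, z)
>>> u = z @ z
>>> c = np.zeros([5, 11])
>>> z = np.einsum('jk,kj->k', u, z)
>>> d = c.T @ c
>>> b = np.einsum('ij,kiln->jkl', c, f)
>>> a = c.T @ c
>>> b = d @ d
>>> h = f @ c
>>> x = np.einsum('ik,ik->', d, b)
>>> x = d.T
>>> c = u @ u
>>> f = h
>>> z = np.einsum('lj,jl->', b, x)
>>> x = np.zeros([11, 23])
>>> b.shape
(11, 11)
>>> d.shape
(11, 11)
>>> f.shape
(7, 5, 23, 11)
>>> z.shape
()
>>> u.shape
(7, 7)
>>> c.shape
(7, 7)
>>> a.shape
(11, 11)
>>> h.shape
(7, 5, 23, 11)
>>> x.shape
(11, 23)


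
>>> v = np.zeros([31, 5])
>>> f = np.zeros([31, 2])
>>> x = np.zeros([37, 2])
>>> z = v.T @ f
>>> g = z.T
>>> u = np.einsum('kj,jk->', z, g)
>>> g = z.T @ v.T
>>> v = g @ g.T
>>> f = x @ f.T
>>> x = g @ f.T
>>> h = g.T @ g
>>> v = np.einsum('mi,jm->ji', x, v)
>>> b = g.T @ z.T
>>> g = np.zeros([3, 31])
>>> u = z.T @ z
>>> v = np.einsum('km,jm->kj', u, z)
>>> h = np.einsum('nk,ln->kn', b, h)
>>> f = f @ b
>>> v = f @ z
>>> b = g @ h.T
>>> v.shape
(37, 2)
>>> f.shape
(37, 5)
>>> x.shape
(2, 37)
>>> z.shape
(5, 2)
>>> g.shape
(3, 31)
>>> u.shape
(2, 2)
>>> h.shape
(5, 31)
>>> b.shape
(3, 5)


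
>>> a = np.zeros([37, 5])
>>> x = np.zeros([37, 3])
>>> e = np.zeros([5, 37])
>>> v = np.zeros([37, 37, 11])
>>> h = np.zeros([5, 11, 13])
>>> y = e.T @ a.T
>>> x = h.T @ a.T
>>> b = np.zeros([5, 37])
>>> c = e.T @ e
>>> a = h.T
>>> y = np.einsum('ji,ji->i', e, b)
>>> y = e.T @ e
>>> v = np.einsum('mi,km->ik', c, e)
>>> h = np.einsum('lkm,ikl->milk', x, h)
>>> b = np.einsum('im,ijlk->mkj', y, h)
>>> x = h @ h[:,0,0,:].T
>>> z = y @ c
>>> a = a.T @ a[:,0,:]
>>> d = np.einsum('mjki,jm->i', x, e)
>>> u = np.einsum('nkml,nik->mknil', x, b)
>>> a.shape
(5, 11, 5)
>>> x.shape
(37, 5, 13, 37)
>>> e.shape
(5, 37)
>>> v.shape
(37, 5)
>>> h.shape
(37, 5, 13, 11)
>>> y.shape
(37, 37)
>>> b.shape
(37, 11, 5)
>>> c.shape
(37, 37)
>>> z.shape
(37, 37)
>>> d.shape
(37,)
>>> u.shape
(13, 5, 37, 11, 37)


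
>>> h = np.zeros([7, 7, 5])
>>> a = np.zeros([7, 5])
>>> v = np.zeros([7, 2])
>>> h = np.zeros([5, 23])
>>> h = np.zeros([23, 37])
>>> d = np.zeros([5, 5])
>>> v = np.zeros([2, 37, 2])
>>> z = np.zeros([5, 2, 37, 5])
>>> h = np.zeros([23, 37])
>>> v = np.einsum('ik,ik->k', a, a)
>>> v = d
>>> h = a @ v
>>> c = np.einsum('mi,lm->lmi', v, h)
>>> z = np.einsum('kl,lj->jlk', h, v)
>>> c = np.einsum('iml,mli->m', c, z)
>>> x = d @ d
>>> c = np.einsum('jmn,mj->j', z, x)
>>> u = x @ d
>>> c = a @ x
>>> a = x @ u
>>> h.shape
(7, 5)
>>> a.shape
(5, 5)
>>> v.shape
(5, 5)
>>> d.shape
(5, 5)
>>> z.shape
(5, 5, 7)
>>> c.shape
(7, 5)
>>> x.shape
(5, 5)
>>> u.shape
(5, 5)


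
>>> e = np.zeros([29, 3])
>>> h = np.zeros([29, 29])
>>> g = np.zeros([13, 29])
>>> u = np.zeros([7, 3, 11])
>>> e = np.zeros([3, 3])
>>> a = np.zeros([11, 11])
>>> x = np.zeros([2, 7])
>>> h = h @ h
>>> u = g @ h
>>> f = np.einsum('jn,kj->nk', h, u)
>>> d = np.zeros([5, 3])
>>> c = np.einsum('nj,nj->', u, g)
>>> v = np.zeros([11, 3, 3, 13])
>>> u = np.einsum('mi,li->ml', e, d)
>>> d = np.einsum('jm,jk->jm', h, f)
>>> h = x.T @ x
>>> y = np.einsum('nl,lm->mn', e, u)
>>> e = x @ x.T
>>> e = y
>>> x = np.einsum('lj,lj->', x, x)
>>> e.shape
(5, 3)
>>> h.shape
(7, 7)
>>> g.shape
(13, 29)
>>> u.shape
(3, 5)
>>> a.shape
(11, 11)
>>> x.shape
()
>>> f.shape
(29, 13)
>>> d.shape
(29, 29)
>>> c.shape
()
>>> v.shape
(11, 3, 3, 13)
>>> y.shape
(5, 3)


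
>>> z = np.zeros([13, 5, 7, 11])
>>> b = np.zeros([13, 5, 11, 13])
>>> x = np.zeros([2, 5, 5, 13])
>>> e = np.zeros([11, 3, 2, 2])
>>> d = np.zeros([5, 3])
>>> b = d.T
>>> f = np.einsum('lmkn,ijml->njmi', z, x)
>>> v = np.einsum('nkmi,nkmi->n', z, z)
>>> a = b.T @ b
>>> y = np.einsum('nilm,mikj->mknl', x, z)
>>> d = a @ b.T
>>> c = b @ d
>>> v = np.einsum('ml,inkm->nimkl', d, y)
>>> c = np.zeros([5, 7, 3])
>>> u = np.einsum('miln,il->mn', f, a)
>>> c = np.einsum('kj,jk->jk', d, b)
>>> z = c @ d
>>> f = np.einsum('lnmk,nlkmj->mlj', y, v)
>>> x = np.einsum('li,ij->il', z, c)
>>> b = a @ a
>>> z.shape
(3, 3)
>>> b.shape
(5, 5)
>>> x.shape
(3, 3)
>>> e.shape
(11, 3, 2, 2)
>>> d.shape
(5, 3)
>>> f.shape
(2, 13, 3)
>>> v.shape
(7, 13, 5, 2, 3)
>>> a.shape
(5, 5)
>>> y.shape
(13, 7, 2, 5)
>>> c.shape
(3, 5)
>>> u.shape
(11, 2)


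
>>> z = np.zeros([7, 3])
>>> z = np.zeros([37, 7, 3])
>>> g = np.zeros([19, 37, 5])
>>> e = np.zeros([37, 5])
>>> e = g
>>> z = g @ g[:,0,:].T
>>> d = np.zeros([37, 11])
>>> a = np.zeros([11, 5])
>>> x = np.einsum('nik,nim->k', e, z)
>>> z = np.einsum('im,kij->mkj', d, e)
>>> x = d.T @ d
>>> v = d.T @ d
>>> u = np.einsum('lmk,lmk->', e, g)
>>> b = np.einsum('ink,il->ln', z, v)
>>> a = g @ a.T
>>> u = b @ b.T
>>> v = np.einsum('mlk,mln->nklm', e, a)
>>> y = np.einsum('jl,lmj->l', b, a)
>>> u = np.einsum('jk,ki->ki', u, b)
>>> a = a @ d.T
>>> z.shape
(11, 19, 5)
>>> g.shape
(19, 37, 5)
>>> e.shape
(19, 37, 5)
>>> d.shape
(37, 11)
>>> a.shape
(19, 37, 37)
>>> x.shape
(11, 11)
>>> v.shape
(11, 5, 37, 19)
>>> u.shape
(11, 19)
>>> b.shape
(11, 19)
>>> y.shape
(19,)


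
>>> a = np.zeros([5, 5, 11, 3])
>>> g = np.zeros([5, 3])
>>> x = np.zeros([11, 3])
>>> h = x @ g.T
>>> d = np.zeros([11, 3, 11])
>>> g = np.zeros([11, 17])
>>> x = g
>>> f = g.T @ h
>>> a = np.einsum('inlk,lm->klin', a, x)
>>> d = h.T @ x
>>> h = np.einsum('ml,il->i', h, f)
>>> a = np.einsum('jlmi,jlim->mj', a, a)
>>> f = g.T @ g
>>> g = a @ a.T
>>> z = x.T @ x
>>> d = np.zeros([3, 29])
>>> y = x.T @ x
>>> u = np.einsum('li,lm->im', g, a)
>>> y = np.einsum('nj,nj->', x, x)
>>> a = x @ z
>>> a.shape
(11, 17)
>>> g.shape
(5, 5)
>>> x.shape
(11, 17)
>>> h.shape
(17,)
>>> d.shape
(3, 29)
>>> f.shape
(17, 17)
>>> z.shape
(17, 17)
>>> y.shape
()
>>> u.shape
(5, 3)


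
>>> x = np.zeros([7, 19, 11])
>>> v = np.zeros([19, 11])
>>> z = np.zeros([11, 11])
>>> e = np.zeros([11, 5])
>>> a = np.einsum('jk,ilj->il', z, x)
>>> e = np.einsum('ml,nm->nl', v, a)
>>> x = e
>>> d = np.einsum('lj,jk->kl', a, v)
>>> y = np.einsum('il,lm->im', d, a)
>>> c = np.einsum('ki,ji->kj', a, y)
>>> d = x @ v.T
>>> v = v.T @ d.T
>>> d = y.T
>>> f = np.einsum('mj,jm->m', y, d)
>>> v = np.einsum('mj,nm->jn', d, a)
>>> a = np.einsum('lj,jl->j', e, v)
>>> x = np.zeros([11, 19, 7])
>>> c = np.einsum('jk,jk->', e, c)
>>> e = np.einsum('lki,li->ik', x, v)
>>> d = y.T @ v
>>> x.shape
(11, 19, 7)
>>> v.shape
(11, 7)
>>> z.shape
(11, 11)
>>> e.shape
(7, 19)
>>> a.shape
(11,)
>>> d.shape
(19, 7)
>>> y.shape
(11, 19)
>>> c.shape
()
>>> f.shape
(11,)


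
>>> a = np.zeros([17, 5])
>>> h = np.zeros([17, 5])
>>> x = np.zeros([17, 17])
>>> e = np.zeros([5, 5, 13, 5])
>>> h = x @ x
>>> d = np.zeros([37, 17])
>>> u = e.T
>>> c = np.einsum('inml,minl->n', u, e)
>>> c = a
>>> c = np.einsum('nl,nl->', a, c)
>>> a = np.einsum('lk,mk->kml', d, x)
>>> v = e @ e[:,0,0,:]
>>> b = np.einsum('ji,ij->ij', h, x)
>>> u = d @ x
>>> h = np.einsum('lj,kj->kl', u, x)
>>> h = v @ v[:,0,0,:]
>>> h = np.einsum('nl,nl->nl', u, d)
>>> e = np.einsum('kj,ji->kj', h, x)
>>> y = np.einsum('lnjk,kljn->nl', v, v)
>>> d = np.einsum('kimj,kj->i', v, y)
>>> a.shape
(17, 17, 37)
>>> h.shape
(37, 17)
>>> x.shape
(17, 17)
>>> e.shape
(37, 17)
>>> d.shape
(5,)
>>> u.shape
(37, 17)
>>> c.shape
()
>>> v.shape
(5, 5, 13, 5)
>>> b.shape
(17, 17)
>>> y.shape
(5, 5)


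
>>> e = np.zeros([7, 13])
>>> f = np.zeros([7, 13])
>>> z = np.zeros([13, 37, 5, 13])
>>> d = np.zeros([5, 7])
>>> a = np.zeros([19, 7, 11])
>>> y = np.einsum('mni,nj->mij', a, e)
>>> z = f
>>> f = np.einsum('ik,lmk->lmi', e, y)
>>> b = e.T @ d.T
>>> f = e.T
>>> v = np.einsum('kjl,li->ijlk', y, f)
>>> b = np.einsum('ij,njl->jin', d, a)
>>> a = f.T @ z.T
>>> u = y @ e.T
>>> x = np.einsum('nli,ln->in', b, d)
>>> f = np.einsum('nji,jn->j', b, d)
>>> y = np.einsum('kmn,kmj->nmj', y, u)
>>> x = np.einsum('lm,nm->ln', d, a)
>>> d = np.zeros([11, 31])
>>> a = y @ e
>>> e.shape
(7, 13)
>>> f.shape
(5,)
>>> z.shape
(7, 13)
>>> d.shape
(11, 31)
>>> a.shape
(13, 11, 13)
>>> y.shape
(13, 11, 7)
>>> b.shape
(7, 5, 19)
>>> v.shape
(7, 11, 13, 19)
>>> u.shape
(19, 11, 7)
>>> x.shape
(5, 7)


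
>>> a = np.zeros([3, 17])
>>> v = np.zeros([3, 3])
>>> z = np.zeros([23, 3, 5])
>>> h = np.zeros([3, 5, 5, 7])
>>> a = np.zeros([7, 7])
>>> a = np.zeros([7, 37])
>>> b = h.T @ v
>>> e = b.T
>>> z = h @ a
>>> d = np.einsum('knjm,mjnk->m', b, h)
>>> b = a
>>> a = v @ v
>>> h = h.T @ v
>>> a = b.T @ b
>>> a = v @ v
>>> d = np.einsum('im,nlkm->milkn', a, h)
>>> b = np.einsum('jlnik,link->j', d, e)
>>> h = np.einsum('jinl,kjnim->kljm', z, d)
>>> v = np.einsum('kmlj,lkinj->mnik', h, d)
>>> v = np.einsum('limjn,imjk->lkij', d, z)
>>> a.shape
(3, 3)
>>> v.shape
(3, 37, 3, 5)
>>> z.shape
(3, 5, 5, 37)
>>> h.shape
(3, 37, 3, 7)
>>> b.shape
(3,)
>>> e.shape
(3, 5, 5, 7)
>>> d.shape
(3, 3, 5, 5, 7)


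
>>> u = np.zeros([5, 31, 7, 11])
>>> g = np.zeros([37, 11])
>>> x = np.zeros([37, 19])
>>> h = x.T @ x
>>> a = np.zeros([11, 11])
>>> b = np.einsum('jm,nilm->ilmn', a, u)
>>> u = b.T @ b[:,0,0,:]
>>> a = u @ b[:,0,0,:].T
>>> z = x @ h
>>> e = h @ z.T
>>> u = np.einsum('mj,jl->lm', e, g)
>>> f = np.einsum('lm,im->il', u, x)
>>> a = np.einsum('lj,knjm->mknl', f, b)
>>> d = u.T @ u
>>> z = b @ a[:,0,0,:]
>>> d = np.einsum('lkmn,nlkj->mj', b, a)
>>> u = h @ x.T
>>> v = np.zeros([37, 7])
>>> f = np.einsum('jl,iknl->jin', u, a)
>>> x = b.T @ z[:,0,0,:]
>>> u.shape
(19, 37)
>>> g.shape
(37, 11)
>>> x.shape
(5, 11, 7, 37)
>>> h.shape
(19, 19)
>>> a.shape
(5, 31, 7, 37)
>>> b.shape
(31, 7, 11, 5)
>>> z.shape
(31, 7, 11, 37)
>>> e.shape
(19, 37)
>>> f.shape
(19, 5, 7)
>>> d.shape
(11, 37)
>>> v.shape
(37, 7)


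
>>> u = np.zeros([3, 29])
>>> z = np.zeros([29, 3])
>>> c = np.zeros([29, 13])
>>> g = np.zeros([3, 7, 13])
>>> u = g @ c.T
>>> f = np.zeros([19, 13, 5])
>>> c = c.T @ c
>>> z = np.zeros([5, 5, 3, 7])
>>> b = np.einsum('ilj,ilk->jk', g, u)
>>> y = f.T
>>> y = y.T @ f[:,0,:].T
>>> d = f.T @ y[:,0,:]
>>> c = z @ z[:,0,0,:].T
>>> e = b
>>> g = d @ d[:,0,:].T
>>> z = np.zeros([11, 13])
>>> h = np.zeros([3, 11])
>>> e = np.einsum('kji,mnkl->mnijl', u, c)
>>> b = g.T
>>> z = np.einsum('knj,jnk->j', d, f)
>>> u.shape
(3, 7, 29)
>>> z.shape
(19,)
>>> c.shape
(5, 5, 3, 5)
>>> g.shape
(5, 13, 5)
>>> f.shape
(19, 13, 5)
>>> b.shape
(5, 13, 5)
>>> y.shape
(19, 13, 19)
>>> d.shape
(5, 13, 19)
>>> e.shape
(5, 5, 29, 7, 5)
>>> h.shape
(3, 11)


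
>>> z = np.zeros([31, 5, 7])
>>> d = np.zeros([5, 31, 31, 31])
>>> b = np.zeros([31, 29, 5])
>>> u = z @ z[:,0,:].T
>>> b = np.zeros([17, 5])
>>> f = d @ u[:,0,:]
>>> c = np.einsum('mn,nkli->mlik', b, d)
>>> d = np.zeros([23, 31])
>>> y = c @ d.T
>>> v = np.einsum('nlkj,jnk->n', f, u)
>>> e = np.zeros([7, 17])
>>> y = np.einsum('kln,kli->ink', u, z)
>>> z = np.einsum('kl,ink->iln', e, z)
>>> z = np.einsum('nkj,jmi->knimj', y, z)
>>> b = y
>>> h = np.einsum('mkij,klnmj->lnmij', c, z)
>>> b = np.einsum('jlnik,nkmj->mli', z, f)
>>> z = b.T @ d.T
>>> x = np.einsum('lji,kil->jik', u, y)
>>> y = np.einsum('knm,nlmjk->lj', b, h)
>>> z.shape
(17, 7, 23)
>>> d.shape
(23, 31)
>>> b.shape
(31, 7, 17)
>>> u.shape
(31, 5, 31)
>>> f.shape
(5, 31, 31, 31)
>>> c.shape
(17, 31, 31, 31)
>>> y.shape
(5, 31)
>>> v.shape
(5,)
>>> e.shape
(7, 17)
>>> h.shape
(7, 5, 17, 31, 31)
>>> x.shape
(5, 31, 7)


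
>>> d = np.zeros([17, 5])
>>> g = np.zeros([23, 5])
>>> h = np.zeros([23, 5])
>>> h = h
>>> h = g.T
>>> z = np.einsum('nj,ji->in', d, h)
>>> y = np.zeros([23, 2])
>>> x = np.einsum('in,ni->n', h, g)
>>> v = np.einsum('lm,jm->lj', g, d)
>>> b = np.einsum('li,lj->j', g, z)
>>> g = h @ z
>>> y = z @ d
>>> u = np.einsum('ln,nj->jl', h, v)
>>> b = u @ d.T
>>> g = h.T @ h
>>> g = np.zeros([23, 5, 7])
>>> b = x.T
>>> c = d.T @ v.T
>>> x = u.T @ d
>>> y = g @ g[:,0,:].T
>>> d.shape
(17, 5)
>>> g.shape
(23, 5, 7)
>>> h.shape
(5, 23)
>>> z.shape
(23, 17)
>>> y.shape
(23, 5, 23)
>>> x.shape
(5, 5)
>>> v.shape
(23, 17)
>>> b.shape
(23,)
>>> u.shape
(17, 5)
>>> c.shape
(5, 23)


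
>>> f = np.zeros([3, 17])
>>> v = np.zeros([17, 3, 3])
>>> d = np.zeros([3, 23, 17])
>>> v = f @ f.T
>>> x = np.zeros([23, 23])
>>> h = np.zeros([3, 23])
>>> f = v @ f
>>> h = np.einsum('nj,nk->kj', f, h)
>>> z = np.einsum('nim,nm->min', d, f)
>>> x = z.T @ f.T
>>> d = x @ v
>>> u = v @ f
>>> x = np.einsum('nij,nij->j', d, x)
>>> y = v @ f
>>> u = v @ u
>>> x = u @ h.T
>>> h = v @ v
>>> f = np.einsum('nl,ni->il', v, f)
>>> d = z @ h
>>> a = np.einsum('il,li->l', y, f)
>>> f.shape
(17, 3)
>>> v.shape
(3, 3)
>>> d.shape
(17, 23, 3)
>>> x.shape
(3, 23)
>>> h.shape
(3, 3)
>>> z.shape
(17, 23, 3)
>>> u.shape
(3, 17)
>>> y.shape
(3, 17)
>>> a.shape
(17,)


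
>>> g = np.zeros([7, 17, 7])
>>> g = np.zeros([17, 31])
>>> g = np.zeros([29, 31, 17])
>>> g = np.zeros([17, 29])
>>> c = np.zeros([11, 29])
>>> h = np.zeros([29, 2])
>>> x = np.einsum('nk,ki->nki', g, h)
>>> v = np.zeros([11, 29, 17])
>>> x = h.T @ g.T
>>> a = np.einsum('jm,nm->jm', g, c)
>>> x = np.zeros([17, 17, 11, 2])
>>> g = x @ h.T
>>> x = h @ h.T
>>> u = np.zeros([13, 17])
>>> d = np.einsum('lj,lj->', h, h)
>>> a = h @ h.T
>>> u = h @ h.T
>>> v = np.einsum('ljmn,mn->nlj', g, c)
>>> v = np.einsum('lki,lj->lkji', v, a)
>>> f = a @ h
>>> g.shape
(17, 17, 11, 29)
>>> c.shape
(11, 29)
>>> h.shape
(29, 2)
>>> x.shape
(29, 29)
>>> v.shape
(29, 17, 29, 17)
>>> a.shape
(29, 29)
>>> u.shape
(29, 29)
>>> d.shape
()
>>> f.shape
(29, 2)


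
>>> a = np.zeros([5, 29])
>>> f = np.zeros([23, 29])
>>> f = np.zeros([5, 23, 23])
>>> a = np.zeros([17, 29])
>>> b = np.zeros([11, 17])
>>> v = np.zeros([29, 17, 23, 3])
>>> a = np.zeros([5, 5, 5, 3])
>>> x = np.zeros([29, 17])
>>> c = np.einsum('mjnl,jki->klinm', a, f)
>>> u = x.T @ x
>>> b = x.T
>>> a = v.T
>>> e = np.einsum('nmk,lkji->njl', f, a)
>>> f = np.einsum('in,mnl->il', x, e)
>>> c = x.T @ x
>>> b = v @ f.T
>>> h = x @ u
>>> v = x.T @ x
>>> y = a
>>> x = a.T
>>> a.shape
(3, 23, 17, 29)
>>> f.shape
(29, 3)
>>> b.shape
(29, 17, 23, 29)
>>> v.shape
(17, 17)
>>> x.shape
(29, 17, 23, 3)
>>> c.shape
(17, 17)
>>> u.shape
(17, 17)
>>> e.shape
(5, 17, 3)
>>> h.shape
(29, 17)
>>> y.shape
(3, 23, 17, 29)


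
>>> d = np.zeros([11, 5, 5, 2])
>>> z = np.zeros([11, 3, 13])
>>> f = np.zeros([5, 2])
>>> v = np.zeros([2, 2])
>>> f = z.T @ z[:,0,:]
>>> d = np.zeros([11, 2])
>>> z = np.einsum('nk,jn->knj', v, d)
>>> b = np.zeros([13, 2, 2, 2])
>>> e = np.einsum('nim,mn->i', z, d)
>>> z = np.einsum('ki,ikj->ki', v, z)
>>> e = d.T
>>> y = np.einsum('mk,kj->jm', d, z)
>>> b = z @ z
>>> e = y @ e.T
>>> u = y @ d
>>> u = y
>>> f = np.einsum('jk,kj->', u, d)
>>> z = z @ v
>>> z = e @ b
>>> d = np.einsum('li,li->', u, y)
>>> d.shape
()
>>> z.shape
(2, 2)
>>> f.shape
()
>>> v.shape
(2, 2)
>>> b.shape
(2, 2)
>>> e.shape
(2, 2)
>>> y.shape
(2, 11)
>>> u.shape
(2, 11)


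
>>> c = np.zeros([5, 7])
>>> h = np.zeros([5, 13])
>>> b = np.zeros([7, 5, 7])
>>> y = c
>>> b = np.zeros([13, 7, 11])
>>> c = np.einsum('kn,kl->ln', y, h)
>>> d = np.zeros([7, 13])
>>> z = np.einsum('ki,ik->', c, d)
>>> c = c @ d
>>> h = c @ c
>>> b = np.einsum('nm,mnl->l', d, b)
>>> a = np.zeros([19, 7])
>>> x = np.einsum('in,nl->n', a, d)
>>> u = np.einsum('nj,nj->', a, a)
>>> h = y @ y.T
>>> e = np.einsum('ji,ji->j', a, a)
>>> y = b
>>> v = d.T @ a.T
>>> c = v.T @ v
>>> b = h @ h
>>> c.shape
(19, 19)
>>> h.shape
(5, 5)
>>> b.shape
(5, 5)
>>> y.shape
(11,)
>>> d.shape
(7, 13)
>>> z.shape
()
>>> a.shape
(19, 7)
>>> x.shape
(7,)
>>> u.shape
()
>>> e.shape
(19,)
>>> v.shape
(13, 19)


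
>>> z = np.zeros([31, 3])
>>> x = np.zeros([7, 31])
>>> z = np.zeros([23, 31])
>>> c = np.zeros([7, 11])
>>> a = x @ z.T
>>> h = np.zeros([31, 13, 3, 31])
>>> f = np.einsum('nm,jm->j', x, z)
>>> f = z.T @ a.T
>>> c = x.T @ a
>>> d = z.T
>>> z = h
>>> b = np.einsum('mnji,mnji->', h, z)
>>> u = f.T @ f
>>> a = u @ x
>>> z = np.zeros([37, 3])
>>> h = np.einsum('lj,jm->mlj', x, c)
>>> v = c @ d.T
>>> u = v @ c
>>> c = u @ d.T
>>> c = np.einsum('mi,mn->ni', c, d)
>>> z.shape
(37, 3)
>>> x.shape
(7, 31)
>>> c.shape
(23, 31)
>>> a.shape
(7, 31)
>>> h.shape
(23, 7, 31)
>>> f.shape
(31, 7)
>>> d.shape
(31, 23)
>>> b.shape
()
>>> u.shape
(31, 23)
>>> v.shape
(31, 31)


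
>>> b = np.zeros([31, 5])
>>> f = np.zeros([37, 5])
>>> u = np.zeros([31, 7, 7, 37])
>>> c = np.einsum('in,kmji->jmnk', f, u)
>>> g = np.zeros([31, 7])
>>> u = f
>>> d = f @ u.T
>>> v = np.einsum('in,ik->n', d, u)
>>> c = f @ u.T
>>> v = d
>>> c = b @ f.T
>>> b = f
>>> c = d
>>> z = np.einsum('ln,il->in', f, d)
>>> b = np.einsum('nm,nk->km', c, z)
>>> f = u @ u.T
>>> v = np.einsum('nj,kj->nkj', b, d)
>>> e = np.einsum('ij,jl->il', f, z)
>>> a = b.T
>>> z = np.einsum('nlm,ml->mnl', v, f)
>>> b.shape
(5, 37)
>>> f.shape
(37, 37)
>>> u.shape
(37, 5)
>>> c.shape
(37, 37)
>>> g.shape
(31, 7)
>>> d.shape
(37, 37)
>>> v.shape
(5, 37, 37)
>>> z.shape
(37, 5, 37)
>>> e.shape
(37, 5)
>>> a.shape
(37, 5)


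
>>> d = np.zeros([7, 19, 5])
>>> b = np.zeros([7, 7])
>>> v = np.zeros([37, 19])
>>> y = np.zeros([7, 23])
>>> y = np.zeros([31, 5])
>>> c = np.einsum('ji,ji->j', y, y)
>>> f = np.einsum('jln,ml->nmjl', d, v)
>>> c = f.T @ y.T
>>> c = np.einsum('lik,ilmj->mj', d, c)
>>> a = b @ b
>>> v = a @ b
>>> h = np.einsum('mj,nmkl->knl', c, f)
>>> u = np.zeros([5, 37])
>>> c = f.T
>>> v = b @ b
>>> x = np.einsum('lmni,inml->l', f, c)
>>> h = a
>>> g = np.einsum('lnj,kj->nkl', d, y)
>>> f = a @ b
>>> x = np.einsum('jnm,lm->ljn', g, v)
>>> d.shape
(7, 19, 5)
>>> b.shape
(7, 7)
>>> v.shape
(7, 7)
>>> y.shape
(31, 5)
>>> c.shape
(19, 7, 37, 5)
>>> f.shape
(7, 7)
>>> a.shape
(7, 7)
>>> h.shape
(7, 7)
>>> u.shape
(5, 37)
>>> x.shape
(7, 19, 31)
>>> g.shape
(19, 31, 7)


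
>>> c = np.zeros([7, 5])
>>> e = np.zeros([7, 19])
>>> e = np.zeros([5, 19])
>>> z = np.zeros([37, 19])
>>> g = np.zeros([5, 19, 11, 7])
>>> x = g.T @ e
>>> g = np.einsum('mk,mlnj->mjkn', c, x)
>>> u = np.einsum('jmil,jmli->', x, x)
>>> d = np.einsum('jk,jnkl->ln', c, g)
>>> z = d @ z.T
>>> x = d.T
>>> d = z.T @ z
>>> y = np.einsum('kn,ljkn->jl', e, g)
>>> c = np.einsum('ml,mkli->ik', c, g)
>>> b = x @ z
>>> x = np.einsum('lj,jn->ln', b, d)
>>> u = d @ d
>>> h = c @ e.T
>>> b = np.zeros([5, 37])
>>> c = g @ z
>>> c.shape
(7, 19, 5, 37)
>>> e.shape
(5, 19)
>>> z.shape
(19, 37)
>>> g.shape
(7, 19, 5, 19)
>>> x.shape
(19, 37)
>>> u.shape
(37, 37)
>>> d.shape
(37, 37)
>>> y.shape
(19, 7)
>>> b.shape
(5, 37)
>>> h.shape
(19, 5)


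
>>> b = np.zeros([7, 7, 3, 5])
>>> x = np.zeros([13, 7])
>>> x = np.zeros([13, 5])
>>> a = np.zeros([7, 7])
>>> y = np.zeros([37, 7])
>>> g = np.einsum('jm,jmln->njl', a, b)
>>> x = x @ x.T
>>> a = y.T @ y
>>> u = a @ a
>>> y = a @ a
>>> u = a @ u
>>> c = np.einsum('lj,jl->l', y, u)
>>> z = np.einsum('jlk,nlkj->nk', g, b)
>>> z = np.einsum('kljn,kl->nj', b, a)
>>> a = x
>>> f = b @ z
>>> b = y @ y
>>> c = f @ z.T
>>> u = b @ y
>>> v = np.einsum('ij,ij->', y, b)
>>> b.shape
(7, 7)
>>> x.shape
(13, 13)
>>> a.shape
(13, 13)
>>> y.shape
(7, 7)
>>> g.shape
(5, 7, 3)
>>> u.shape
(7, 7)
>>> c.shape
(7, 7, 3, 5)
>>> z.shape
(5, 3)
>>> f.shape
(7, 7, 3, 3)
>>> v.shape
()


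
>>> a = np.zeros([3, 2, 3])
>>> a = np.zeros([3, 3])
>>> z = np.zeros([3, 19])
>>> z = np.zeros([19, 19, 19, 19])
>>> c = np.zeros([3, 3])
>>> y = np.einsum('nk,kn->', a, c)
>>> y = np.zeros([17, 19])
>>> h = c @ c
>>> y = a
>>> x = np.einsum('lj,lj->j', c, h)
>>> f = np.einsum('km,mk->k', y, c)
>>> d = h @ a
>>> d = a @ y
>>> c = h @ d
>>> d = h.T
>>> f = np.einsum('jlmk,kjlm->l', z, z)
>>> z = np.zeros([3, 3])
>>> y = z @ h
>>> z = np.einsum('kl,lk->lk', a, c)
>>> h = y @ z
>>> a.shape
(3, 3)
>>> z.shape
(3, 3)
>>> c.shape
(3, 3)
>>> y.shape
(3, 3)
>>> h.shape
(3, 3)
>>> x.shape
(3,)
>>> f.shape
(19,)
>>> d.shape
(3, 3)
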